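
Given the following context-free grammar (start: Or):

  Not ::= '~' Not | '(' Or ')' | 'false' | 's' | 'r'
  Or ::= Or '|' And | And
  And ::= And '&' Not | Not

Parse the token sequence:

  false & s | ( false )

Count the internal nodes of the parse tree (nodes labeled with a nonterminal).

11

[Or [Or [And [And [Not false]] & [Not s]]] | [And [Not ( [Or [And [Not false]]] )]]]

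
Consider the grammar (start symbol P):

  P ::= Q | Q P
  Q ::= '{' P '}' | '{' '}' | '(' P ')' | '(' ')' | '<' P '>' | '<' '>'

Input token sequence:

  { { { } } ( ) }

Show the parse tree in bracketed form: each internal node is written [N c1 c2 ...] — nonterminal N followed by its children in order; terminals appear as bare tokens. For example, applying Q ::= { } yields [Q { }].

P
Q
{ P }
{ Q P }
{ { P } P }
{ { Q } P }
{ { { } } P }
{ { { } } Q }
{ { { } } ( ) }

[P [Q { [P [Q { [P [Q { }]] }] [P [Q ( )]]] }]]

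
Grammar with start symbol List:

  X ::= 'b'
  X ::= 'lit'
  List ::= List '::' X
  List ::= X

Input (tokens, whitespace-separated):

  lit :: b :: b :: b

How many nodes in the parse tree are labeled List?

[List [List [List [List [X lit]] :: [X b]] :: [X b]] :: [X b]]

4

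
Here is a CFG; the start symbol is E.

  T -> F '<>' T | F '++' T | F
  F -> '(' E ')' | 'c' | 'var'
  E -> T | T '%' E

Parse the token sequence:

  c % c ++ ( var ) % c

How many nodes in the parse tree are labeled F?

[E [T [F c]] % [E [T [F c] ++ [T [F ( [E [T [F var]]] )]]] % [E [T [F c]]]]]

5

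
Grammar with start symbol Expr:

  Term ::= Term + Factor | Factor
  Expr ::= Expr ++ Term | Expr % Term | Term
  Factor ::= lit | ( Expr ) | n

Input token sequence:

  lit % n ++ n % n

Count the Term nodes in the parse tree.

4

[Expr [Expr [Expr [Expr [Term [Factor lit]]] % [Term [Factor n]]] ++ [Term [Factor n]]] % [Term [Factor n]]]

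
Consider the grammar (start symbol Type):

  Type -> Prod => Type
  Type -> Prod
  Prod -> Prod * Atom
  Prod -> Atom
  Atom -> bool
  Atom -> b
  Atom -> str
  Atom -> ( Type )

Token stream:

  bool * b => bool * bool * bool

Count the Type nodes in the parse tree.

2

[Type [Prod [Prod [Atom bool]] * [Atom b]] => [Type [Prod [Prod [Prod [Atom bool]] * [Atom bool]] * [Atom bool]]]]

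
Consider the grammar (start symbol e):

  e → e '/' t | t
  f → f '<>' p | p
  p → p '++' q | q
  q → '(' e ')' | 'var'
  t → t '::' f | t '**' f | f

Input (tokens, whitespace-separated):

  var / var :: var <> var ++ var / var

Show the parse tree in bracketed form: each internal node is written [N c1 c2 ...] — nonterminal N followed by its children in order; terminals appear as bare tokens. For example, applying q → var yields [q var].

[e [e [e [t [f [p [q var]]]]] / [t [t [f [p [q var]]]] :: [f [f [p [q var]]] <> [p [p [q var]] ++ [q var]]]]] / [t [f [p [q var]]]]]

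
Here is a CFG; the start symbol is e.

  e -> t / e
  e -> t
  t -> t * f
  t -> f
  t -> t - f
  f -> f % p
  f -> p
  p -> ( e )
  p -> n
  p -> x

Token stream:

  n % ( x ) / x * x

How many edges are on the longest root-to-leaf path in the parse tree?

8

[e [t [f [f [p n]] % [p ( [e [t [f [p x]]]] )]]] / [e [t [t [f [p x]]] * [f [p x]]]]]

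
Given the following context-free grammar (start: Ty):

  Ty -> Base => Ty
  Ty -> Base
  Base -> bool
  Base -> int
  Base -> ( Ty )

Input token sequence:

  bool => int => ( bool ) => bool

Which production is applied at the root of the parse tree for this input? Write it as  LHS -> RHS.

Ty -> Base => Ty

[Ty [Base bool] => [Ty [Base int] => [Ty [Base ( [Ty [Base bool]] )] => [Ty [Base bool]]]]]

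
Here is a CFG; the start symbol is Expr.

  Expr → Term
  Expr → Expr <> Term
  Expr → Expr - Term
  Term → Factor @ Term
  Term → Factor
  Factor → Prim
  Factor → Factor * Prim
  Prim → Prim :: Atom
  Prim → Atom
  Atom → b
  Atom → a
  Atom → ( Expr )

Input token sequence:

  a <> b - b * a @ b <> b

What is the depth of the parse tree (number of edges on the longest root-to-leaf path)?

8

[Expr [Expr [Expr [Expr [Term [Factor [Prim [Atom a]]]]] <> [Term [Factor [Prim [Atom b]]]]] - [Term [Factor [Factor [Prim [Atom b]]] * [Prim [Atom a]]] @ [Term [Factor [Prim [Atom b]]]]]] <> [Term [Factor [Prim [Atom b]]]]]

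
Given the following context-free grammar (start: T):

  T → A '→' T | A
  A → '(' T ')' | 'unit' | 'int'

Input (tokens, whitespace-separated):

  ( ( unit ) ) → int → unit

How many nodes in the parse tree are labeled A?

[T [A ( [T [A ( [T [A unit]] )]] )] → [T [A int] → [T [A unit]]]]

5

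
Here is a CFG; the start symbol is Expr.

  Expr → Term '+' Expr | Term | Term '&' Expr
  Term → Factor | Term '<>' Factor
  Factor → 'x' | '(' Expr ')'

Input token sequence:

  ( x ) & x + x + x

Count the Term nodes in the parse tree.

5

[Expr [Term [Factor ( [Expr [Term [Factor x]]] )]] & [Expr [Term [Factor x]] + [Expr [Term [Factor x]] + [Expr [Term [Factor x]]]]]]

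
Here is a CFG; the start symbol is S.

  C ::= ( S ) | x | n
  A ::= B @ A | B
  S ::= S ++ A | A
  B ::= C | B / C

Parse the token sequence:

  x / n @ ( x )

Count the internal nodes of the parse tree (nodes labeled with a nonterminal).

[S [A [B [B [C x]] / [C n]] @ [A [B [C ( [S [A [B [C x]]]] )]]]]]

13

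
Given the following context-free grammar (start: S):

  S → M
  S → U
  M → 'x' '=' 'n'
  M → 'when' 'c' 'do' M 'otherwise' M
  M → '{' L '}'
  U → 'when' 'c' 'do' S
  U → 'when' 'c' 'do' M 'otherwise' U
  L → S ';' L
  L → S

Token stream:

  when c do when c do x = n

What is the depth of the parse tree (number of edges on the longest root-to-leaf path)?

[S [U when c do [S [U when c do [S [M x = n]]]]]]

6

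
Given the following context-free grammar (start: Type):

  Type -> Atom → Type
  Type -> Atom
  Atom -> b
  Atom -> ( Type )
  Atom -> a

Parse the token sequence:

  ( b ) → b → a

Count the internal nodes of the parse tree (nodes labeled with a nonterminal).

[Type [Atom ( [Type [Atom b]] )] → [Type [Atom b] → [Type [Atom a]]]]

8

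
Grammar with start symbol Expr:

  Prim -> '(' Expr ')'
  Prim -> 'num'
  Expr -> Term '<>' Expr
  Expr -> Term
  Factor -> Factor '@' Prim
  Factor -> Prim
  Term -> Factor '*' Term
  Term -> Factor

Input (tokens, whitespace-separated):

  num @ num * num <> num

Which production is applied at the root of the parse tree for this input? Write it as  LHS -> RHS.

[Expr [Term [Factor [Factor [Prim num]] @ [Prim num]] * [Term [Factor [Prim num]]]] <> [Expr [Term [Factor [Prim num]]]]]

Expr -> Term '<>' Expr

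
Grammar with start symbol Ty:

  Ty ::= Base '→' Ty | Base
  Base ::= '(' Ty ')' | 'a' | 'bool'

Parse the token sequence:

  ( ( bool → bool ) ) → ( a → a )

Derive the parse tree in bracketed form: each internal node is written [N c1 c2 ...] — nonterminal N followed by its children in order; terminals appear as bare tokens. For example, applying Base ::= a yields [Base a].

[Ty [Base ( [Ty [Base ( [Ty [Base bool] → [Ty [Base bool]]] )]] )] → [Ty [Base ( [Ty [Base a] → [Ty [Base a]]] )]]]

Ty
Base → Ty
( Ty ) → Ty
( Base ) → Ty
( ( Ty ) ) → Ty
( ( Base → Ty ) ) → Ty
( ( bool → Ty ) ) → Ty
( ( bool → Base ) ) → Ty
( ( bool → bool ) ) → Ty
( ( bool → bool ) ) → Base
( ( bool → bool ) ) → ( Ty )
( ( bool → bool ) ) → ( Base → Ty )
( ( bool → bool ) ) → ( a → Ty )
( ( bool → bool ) ) → ( a → Base )
( ( bool → bool ) ) → ( a → a )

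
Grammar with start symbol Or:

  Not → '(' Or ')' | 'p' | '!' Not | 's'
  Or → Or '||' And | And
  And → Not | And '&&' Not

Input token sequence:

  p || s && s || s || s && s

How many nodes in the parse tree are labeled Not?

[Or [Or [Or [Or [And [Not p]]] || [And [And [Not s]] && [Not s]]] || [And [Not s]]] || [And [And [Not s]] && [Not s]]]

6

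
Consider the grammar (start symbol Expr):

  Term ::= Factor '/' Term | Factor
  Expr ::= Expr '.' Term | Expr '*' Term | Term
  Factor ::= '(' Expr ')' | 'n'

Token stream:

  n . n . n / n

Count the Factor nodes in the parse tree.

4

[Expr [Expr [Expr [Term [Factor n]]] . [Term [Factor n]]] . [Term [Factor n] / [Term [Factor n]]]]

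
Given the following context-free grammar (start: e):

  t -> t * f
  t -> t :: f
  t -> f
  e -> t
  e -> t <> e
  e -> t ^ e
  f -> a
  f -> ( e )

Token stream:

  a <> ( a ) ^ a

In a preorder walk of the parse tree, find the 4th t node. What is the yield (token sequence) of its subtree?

[e [t [f a]] <> [e [t [f ( [e [t [f a]]] )]] ^ [e [t [f a]]]]]

a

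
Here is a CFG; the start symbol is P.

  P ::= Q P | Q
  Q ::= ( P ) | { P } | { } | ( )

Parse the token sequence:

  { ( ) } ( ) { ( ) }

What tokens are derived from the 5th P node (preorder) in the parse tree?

[P [Q { [P [Q ( )]] }] [P [Q ( )] [P [Q { [P [Q ( )]] }]]]]

( )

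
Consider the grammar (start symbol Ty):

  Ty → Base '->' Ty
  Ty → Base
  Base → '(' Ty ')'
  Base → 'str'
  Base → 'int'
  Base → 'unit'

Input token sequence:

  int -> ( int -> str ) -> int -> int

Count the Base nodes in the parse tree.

[Ty [Base int] -> [Ty [Base ( [Ty [Base int] -> [Ty [Base str]]] )] -> [Ty [Base int] -> [Ty [Base int]]]]]

6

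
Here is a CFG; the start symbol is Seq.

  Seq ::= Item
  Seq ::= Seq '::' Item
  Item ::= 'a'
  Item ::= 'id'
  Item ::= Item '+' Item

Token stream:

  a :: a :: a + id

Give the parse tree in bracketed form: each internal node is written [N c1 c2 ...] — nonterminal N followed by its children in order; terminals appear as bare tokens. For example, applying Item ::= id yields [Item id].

[Seq [Seq [Seq [Item a]] :: [Item a]] :: [Item [Item a] + [Item id]]]

Seq
Seq :: Item
Seq :: Item :: Item
Item :: Item :: Item
a :: Item :: Item
a :: a :: Item
a :: a :: Item + Item
a :: a :: a + Item
a :: a :: a + id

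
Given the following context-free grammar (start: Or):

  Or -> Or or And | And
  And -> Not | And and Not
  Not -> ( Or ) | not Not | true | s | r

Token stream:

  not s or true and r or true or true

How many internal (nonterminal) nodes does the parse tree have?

15

[Or [Or [Or [Or [And [Not not [Not s]]]] or [And [And [Not true]] and [Not r]]] or [And [Not true]]] or [And [Not true]]]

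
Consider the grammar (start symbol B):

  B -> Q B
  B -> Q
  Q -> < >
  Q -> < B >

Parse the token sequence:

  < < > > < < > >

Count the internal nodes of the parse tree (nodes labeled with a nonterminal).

[B [Q < [B [Q < >]] >] [B [Q < [B [Q < >]] >]]]

8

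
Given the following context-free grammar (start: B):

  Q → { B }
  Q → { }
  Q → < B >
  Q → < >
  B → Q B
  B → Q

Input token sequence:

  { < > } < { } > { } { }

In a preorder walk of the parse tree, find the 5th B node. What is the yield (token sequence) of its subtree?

{ } { }

[B [Q { [B [Q < >]] }] [B [Q < [B [Q { }]] >] [B [Q { }] [B [Q { }]]]]]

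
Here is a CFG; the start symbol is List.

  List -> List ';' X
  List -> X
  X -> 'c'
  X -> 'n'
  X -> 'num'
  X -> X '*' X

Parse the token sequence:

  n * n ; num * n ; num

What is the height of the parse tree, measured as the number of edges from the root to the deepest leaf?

5

[List [List [List [X [X n] * [X n]]] ; [X [X num] * [X n]]] ; [X num]]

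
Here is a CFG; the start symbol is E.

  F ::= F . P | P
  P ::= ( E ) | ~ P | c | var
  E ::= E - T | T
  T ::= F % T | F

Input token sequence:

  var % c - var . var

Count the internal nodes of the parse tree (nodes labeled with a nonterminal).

[E [E [T [F [P var]] % [T [F [P c]]]]] - [T [F [F [P var]] . [P var]]]]

13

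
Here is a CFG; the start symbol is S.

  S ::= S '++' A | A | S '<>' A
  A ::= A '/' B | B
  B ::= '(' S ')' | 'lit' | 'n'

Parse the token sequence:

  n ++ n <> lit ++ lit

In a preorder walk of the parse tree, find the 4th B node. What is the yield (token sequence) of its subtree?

[S [S [S [S [A [B n]]] ++ [A [B n]]] <> [A [B lit]]] ++ [A [B lit]]]

lit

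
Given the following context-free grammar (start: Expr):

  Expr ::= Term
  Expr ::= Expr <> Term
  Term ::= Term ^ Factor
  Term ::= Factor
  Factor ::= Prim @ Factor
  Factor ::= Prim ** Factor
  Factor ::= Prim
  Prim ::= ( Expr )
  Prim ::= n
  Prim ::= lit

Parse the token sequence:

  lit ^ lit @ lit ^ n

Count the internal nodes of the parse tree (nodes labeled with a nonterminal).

[Expr [Term [Term [Term [Factor [Prim lit]]] ^ [Factor [Prim lit] @ [Factor [Prim lit]]]] ^ [Factor [Prim n]]]]

12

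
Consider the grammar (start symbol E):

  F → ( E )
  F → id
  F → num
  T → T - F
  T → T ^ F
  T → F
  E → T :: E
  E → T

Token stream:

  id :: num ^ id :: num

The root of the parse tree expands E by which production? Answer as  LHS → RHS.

[E [T [F id]] :: [E [T [T [F num]] ^ [F id]] :: [E [T [F num]]]]]

E → T :: E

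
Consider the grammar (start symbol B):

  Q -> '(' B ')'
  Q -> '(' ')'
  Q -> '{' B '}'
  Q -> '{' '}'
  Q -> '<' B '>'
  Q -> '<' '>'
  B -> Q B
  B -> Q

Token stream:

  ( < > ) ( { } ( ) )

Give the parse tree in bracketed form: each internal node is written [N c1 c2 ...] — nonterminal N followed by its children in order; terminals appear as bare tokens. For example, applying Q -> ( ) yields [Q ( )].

[B [Q ( [B [Q < >]] )] [B [Q ( [B [Q { }] [B [Q ( )]]] )]]]

B
Q B
( B ) B
( Q ) B
( < > ) B
( < > ) Q
( < > ) ( B )
( < > ) ( Q B )
( < > ) ( { } B )
( < > ) ( { } Q )
( < > ) ( { } ( ) )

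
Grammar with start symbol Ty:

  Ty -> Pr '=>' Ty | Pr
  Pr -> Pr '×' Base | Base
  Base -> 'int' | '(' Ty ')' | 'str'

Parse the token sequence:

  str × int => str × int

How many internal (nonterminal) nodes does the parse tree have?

[Ty [Pr [Pr [Base str]] × [Base int]] => [Ty [Pr [Pr [Base str]] × [Base int]]]]

10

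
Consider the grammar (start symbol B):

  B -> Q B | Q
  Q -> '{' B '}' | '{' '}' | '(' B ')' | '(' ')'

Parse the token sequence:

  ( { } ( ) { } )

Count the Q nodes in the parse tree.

4

[B [Q ( [B [Q { }] [B [Q ( )] [B [Q { }]]]] )]]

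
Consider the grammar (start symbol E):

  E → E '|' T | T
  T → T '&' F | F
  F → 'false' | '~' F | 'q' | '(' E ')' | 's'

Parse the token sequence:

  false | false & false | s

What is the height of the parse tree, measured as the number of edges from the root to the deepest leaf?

5

[E [E [E [T [F false]]] | [T [T [F false]] & [F false]]] | [T [F s]]]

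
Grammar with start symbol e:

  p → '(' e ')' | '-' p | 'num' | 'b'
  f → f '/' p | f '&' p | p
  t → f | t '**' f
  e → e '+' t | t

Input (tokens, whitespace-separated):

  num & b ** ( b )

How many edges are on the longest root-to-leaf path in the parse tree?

8

[e [t [t [f [f [p num]] & [p b]]] ** [f [p ( [e [t [f [p b]]]] )]]]]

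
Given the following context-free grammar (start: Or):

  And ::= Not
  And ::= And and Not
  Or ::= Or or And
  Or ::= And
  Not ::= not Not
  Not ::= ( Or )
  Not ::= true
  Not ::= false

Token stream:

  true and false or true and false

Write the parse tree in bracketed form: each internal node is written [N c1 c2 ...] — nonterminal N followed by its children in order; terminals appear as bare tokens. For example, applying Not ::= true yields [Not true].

[Or [Or [And [And [Not true]] and [Not false]]] or [And [And [Not true]] and [Not false]]]

Or
Or or And
And or And
And and Not or And
Not and Not or And
true and Not or And
true and false or And
true and false or And and Not
true and false or Not and Not
true and false or true and Not
true and false or true and false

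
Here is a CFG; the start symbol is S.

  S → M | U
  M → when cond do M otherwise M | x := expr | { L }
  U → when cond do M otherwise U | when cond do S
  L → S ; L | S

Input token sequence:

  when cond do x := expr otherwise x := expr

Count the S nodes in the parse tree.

1

[S [M when cond do [M x := expr] otherwise [M x := expr]]]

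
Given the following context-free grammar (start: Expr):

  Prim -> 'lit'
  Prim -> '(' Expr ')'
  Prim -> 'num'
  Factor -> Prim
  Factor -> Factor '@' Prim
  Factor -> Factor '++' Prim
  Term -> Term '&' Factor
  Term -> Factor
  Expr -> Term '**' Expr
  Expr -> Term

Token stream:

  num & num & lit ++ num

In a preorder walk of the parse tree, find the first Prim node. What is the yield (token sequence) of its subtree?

[Expr [Term [Term [Term [Factor [Prim num]]] & [Factor [Prim num]]] & [Factor [Factor [Prim lit]] ++ [Prim num]]]]

num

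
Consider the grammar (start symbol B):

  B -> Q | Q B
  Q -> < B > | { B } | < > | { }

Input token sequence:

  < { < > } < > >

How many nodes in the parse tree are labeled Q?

4

[B [Q < [B [Q { [B [Q < >]] }] [B [Q < >]]] >]]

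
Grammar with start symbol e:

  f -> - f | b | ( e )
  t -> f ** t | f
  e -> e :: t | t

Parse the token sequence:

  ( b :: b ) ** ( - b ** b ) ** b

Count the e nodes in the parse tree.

4

[e [t [f ( [e [e [t [f b]]] :: [t [f b]]] )] ** [t [f ( [e [t [f - [f b]] ** [t [f b]]]] )] ** [t [f b]]]]]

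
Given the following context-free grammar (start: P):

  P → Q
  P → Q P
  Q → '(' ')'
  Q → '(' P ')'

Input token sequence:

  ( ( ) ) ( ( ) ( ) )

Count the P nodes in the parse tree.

5

[P [Q ( [P [Q ( )]] )] [P [Q ( [P [Q ( )] [P [Q ( )]]] )]]]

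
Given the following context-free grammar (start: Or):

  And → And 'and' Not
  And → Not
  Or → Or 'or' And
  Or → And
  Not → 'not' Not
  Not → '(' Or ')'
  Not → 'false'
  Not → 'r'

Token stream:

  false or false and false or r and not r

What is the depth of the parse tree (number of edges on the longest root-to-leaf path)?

[Or [Or [Or [And [Not false]]] or [And [And [Not false]] and [Not false]]] or [And [And [Not r]] and [Not not [Not r]]]]

5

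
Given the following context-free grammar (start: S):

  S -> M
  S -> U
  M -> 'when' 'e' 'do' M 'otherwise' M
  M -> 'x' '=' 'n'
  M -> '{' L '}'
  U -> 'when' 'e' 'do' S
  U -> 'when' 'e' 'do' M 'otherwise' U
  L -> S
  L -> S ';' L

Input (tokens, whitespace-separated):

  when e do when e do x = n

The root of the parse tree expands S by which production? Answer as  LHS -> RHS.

[S [U when e do [S [U when e do [S [M x = n]]]]]]

S -> U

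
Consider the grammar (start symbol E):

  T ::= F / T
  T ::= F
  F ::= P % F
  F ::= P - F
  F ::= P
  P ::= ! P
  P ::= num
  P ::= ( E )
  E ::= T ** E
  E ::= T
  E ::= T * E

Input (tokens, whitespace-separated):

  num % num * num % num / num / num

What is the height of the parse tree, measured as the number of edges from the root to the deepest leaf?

[E [T [F [P num] % [F [P num]]]] * [E [T [F [P num] % [F [P num]]] / [T [F [P num]] / [T [F [P num]]]]]]]

7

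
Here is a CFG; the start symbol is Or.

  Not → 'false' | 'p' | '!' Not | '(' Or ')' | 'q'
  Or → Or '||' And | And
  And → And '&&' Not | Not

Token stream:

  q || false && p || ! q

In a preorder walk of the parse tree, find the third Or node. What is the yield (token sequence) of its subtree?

q

[Or [Or [Or [And [Not q]]] || [And [And [Not false]] && [Not p]]] || [And [Not ! [Not q]]]]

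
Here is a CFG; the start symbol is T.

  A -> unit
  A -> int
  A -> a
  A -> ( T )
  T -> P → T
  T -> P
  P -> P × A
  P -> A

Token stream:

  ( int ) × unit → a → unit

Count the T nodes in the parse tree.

4

[T [P [P [A ( [T [P [A int]]] )]] × [A unit]] → [T [P [A a]] → [T [P [A unit]]]]]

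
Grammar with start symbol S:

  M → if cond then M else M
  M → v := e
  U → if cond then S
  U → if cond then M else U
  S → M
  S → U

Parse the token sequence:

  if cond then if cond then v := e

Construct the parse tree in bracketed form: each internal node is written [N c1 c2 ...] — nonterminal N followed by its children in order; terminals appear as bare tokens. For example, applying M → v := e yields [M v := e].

S
U
if cond then S
if cond then U
if cond then if cond then S
if cond then if cond then M
if cond then if cond then v := e

[S [U if cond then [S [U if cond then [S [M v := e]]]]]]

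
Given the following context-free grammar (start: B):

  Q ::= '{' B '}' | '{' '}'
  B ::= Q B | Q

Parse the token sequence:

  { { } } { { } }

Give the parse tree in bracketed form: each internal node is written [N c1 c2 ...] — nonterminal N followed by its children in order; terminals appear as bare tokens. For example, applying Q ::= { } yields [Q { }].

B
Q B
{ B } B
{ Q } B
{ { } } B
{ { } } Q
{ { } } { B }
{ { } } { Q }
{ { } } { { } }

[B [Q { [B [Q { }]] }] [B [Q { [B [Q { }]] }]]]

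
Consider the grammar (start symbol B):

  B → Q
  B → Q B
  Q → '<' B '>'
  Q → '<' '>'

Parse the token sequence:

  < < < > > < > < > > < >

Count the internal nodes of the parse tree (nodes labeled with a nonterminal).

12

[B [Q < [B [Q < [B [Q < >]] >] [B [Q < >] [B [Q < >]]]] >] [B [Q < >]]]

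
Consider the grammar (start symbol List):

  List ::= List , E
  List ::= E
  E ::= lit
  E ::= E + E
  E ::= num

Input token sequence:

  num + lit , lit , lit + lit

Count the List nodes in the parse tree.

[List [List [List [E [E num] + [E lit]]] , [E lit]] , [E [E lit] + [E lit]]]

3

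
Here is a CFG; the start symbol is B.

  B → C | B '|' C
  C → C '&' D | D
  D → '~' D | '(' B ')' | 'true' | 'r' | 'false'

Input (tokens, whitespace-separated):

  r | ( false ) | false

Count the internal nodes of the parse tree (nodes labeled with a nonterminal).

[B [B [B [C [D r]]] | [C [D ( [B [C [D false]]] )]]] | [C [D false]]]

12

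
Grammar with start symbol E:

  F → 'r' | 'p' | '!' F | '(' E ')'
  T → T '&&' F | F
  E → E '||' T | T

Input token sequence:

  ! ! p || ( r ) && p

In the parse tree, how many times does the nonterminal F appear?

[E [E [T [F ! [F ! [F p]]]]] || [T [T [F ( [E [T [F r]]] )]] && [F p]]]

6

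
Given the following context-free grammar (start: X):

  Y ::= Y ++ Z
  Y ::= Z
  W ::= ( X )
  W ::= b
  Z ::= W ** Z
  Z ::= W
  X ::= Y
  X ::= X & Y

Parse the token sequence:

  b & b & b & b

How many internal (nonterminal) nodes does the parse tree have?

[X [X [X [X [Y [Z [W b]]]] & [Y [Z [W b]]]] & [Y [Z [W b]]]] & [Y [Z [W b]]]]

16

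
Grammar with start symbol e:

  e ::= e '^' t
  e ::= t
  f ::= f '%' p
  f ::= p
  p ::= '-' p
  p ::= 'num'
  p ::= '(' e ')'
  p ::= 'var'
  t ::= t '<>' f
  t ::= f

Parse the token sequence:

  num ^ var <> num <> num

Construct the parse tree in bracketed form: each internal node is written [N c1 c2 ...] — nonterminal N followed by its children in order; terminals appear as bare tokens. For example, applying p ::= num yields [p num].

e
e ^ t
t ^ t
f ^ t
p ^ t
num ^ t
num ^ t <> f
num ^ t <> f <> f
num ^ f <> f <> f
num ^ p <> f <> f
num ^ var <> f <> f
num ^ var <> p <> f
num ^ var <> num <> f
num ^ var <> num <> p
num ^ var <> num <> num

[e [e [t [f [p num]]]] ^ [t [t [t [f [p var]]] <> [f [p num]]] <> [f [p num]]]]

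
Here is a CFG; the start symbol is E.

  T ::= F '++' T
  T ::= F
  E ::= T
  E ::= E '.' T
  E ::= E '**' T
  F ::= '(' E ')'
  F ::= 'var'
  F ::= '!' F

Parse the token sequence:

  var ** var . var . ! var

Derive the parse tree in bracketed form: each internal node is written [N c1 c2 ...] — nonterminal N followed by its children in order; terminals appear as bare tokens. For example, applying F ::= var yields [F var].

[E [E [E [E [T [F var]]] ** [T [F var]]] . [T [F var]]] . [T [F ! [F var]]]]

E
E . T
E . T . T
E ** T . T . T
T ** T . T . T
F ** T . T . T
var ** T . T . T
var ** F . T . T
var ** var . T . T
var ** var . F . T
var ** var . var . T
var ** var . var . F
var ** var . var . ! F
var ** var . var . ! var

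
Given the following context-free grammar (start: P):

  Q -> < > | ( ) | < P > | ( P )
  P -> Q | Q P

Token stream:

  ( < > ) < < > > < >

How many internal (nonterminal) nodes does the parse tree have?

[P [Q ( [P [Q < >]] )] [P [Q < [P [Q < >]] >] [P [Q < >]]]]

10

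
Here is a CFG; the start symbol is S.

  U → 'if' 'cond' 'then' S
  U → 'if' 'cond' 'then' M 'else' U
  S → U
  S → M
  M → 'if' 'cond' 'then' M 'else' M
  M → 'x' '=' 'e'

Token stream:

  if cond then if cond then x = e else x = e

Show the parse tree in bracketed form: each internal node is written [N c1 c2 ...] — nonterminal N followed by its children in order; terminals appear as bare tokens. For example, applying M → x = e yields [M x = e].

[S [U if cond then [S [M if cond then [M x = e] else [M x = e]]]]]

S
U
if cond then S
if cond then M
if cond then if cond then M else M
if cond then if cond then x = e else M
if cond then if cond then x = e else x = e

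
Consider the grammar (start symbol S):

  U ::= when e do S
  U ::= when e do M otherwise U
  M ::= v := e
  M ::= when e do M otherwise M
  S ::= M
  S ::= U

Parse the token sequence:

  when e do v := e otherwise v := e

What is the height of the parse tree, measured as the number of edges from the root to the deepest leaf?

3

[S [M when e do [M v := e] otherwise [M v := e]]]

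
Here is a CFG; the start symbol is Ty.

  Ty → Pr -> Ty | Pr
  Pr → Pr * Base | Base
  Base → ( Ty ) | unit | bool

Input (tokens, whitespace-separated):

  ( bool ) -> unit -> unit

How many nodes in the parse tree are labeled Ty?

[Ty [Pr [Base ( [Ty [Pr [Base bool]]] )]] -> [Ty [Pr [Base unit]] -> [Ty [Pr [Base unit]]]]]

4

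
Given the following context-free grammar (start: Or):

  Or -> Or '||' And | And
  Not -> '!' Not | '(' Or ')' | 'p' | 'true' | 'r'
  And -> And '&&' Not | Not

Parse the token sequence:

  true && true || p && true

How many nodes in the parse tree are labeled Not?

[Or [Or [And [And [Not true]] && [Not true]]] || [And [And [Not p]] && [Not true]]]

4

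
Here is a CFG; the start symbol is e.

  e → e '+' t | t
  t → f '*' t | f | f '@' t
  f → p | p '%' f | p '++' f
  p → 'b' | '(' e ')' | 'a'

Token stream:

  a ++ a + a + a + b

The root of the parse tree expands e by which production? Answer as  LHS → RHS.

[e [e [e [e [t [f [p a] ++ [f [p a]]]]] + [t [f [p a]]]] + [t [f [p a]]]] + [t [f [p b]]]]

e → e '+' t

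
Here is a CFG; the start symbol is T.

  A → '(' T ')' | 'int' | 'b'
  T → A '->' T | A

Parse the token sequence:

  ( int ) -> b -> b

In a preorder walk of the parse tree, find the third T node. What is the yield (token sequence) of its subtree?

[T [A ( [T [A int]] )] -> [T [A b] -> [T [A b]]]]

b -> b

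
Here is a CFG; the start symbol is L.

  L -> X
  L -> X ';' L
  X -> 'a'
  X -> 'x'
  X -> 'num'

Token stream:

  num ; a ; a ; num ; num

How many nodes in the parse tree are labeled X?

5

[L [X num] ; [L [X a] ; [L [X a] ; [L [X num] ; [L [X num]]]]]]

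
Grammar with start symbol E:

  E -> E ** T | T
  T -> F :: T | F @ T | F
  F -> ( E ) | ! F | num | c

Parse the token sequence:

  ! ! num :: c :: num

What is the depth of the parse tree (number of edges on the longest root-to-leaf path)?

[E [T [F ! [F ! [F num]]] :: [T [F c] :: [T [F num]]]]]

5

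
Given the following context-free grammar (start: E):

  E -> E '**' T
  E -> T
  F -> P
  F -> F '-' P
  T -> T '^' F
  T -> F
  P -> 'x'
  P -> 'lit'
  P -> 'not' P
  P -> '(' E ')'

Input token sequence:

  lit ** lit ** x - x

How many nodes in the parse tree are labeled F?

[E [E [E [T [F [P lit]]]] ** [T [F [P lit]]]] ** [T [F [F [P x]] - [P x]]]]

4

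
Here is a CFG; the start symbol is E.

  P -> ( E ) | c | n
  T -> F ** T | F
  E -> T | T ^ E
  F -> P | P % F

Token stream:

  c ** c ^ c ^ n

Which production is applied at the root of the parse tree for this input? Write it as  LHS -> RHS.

[E [T [F [P c]] ** [T [F [P c]]]] ^ [E [T [F [P c]]] ^ [E [T [F [P n]]]]]]

E -> T ^ E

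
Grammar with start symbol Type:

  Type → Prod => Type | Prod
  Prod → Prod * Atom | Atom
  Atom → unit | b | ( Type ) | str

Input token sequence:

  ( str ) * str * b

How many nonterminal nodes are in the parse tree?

[Type [Prod [Prod [Prod [Atom ( [Type [Prod [Atom str]]] )]] * [Atom str]] * [Atom b]]]

10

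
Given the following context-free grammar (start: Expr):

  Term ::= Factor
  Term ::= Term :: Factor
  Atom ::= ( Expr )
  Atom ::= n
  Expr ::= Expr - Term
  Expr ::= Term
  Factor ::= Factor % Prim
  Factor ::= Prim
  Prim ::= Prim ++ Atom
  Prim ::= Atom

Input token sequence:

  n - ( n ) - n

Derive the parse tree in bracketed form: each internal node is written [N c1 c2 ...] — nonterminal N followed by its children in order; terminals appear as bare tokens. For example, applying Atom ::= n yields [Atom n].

[Expr [Expr [Expr [Term [Factor [Prim [Atom n]]]]] - [Term [Factor [Prim [Atom ( [Expr [Term [Factor [Prim [Atom n]]]]] )]]]]] - [Term [Factor [Prim [Atom n]]]]]

Expr
Expr - Term
Expr - Term - Term
Term - Term - Term
Factor - Term - Term
Prim - Term - Term
Atom - Term - Term
n - Term - Term
n - Factor - Term
n - Prim - Term
n - Atom - Term
n - ( Expr ) - Term
n - ( Term ) - Term
n - ( Factor ) - Term
n - ( Prim ) - Term
n - ( Atom ) - Term
n - ( n ) - Term
n - ( n ) - Factor
n - ( n ) - Prim
n - ( n ) - Atom
n - ( n ) - n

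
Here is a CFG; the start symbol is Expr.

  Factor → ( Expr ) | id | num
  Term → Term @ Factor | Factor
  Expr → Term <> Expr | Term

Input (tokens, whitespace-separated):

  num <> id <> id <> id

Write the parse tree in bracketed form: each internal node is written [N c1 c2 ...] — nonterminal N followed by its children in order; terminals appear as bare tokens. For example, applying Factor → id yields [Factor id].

Expr
Term <> Expr
Factor <> Expr
num <> Expr
num <> Term <> Expr
num <> Factor <> Expr
num <> id <> Expr
num <> id <> Term <> Expr
num <> id <> Factor <> Expr
num <> id <> id <> Expr
num <> id <> id <> Term
num <> id <> id <> Factor
num <> id <> id <> id

[Expr [Term [Factor num]] <> [Expr [Term [Factor id]] <> [Expr [Term [Factor id]] <> [Expr [Term [Factor id]]]]]]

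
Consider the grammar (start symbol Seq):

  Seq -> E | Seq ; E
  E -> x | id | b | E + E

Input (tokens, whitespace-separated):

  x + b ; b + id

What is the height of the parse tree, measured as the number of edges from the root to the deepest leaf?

4

[Seq [Seq [E [E x] + [E b]]] ; [E [E b] + [E id]]]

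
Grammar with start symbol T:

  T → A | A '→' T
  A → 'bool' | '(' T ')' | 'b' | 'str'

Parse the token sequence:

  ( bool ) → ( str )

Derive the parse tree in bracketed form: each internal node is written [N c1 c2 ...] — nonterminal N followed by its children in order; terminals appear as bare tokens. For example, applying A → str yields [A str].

T
A → T
( T ) → T
( A ) → T
( bool ) → T
( bool ) → A
( bool ) → ( T )
( bool ) → ( A )
( bool ) → ( str )

[T [A ( [T [A bool]] )] → [T [A ( [T [A str]] )]]]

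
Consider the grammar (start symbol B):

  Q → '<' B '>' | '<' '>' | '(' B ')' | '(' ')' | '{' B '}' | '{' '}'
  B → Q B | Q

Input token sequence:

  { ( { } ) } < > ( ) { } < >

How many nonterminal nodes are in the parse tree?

14

[B [Q { [B [Q ( [B [Q { }]] )]] }] [B [Q < >] [B [Q ( )] [B [Q { }] [B [Q < >]]]]]]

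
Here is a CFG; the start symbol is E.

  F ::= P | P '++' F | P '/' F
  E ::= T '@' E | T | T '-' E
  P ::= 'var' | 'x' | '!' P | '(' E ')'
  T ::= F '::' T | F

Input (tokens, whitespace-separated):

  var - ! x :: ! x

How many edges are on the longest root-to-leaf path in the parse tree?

[E [T [F [P var]]] - [E [T [F [P ! [P x]]] :: [T [F [P ! [P x]]]]]]]

7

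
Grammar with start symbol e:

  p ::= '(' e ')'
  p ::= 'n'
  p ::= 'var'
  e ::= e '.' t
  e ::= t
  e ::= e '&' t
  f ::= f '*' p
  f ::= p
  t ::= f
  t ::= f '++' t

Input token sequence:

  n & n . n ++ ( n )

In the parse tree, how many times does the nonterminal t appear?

5

[e [e [e [t [f [p n]]]] & [t [f [p n]]]] . [t [f [p n]] ++ [t [f [p ( [e [t [f [p n]]]] )]]]]]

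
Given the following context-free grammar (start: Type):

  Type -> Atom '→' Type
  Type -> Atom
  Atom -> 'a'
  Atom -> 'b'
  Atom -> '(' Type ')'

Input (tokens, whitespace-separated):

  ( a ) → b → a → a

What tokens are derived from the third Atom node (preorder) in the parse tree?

b

[Type [Atom ( [Type [Atom a]] )] → [Type [Atom b] → [Type [Atom a] → [Type [Atom a]]]]]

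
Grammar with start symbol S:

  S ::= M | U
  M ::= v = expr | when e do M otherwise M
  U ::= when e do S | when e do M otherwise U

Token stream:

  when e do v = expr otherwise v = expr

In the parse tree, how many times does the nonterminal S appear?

1

[S [M when e do [M v = expr] otherwise [M v = expr]]]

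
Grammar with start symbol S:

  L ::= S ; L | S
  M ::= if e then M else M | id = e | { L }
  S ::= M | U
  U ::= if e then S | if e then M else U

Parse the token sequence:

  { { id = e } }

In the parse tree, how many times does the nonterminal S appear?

[S [M { [L [S [M { [L [S [M id = e]]] }]]] }]]

3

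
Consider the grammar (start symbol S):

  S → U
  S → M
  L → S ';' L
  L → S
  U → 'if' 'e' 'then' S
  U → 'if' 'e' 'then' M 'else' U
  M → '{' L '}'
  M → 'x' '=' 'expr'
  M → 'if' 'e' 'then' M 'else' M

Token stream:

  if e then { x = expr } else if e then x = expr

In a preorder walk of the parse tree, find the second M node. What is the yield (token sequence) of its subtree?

x = expr

[S [U if e then [M { [L [S [M x = expr]]] }] else [U if e then [S [M x = expr]]]]]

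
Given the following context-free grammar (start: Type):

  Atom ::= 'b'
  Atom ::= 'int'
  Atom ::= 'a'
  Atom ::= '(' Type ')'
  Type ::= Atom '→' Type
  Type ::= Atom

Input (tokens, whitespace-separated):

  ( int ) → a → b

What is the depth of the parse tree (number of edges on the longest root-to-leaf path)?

4

[Type [Atom ( [Type [Atom int]] )] → [Type [Atom a] → [Type [Atom b]]]]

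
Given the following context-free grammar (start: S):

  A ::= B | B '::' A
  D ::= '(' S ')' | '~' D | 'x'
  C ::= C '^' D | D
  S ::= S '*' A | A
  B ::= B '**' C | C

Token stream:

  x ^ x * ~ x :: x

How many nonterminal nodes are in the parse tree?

17

[S [S [A [B [C [C [D x]] ^ [D x]]]]] * [A [B [C [D ~ [D x]]]] :: [A [B [C [D x]]]]]]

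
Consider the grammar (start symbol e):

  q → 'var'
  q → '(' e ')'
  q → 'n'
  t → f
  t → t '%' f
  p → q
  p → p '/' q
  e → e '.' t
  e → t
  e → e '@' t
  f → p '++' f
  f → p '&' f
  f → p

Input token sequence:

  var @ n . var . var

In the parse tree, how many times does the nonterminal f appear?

[e [e [e [e [t [f [p [q var]]]]] @ [t [f [p [q n]]]]] . [t [f [p [q var]]]]] . [t [f [p [q var]]]]]

4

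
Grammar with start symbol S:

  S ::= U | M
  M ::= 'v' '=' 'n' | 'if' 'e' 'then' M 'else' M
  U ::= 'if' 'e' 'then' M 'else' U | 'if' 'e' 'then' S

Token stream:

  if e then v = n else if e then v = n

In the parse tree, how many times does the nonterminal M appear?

[S [U if e then [M v = n] else [U if e then [S [M v = n]]]]]

2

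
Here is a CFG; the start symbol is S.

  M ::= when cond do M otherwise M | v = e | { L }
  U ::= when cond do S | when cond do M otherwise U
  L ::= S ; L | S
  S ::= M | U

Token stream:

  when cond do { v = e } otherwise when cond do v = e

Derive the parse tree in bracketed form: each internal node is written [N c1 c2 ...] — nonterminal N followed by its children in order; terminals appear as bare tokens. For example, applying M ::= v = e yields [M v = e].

[S [U when cond do [M { [L [S [M v = e]]] }] otherwise [U when cond do [S [M v = e]]]]]

S
U
when cond do M otherwise U
when cond do { L } otherwise U
when cond do { S } otherwise U
when cond do { M } otherwise U
when cond do { v = e } otherwise U
when cond do { v = e } otherwise when cond do S
when cond do { v = e } otherwise when cond do M
when cond do { v = e } otherwise when cond do v = e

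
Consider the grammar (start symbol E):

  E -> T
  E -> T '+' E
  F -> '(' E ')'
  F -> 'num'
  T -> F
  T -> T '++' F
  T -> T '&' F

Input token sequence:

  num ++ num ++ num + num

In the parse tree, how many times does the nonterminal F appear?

[E [T [T [T [F num]] ++ [F num]] ++ [F num]] + [E [T [F num]]]]

4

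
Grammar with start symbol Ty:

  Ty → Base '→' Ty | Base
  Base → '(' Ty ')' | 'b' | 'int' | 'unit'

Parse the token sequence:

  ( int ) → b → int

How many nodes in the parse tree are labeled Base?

[Ty [Base ( [Ty [Base int]] )] → [Ty [Base b] → [Ty [Base int]]]]

4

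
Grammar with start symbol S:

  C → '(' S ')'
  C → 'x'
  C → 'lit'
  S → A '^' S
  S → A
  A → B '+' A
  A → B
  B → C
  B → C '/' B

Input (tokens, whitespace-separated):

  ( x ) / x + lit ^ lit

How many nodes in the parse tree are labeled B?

[S [A [B [C ( [S [A [B [C x]]]] )] / [B [C x]]] + [A [B [C lit]]]] ^ [S [A [B [C lit]]]]]

5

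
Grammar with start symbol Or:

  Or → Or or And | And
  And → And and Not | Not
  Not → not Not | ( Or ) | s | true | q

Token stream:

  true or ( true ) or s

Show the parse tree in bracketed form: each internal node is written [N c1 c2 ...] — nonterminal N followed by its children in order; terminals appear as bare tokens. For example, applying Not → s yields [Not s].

Or
Or or And
Or or And or And
And or And or And
Not or And or And
true or And or And
true or Not or And
true or ( Or ) or And
true or ( And ) or And
true or ( Not ) or And
true or ( true ) or And
true or ( true ) or Not
true or ( true ) or s

[Or [Or [Or [And [Not true]]] or [And [Not ( [Or [And [Not true]]] )]]] or [And [Not s]]]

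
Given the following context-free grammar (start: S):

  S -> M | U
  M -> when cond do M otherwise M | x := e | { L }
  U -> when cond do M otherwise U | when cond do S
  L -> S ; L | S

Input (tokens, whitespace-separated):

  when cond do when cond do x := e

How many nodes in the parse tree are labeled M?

[S [U when cond do [S [U when cond do [S [M x := e]]]]]]

1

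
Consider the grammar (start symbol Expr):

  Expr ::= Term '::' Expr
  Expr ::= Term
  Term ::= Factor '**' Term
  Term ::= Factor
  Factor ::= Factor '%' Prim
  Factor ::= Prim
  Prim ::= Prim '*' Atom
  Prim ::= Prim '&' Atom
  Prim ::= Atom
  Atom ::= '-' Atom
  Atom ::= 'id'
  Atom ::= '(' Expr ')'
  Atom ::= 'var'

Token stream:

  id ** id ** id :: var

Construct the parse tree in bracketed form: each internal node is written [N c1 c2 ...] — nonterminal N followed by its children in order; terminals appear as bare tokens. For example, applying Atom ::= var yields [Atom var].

[Expr [Term [Factor [Prim [Atom id]]] ** [Term [Factor [Prim [Atom id]]] ** [Term [Factor [Prim [Atom id]]]]]] :: [Expr [Term [Factor [Prim [Atom var]]]]]]

Expr
Term :: Expr
Factor ** Term :: Expr
Prim ** Term :: Expr
Atom ** Term :: Expr
id ** Term :: Expr
id ** Factor ** Term :: Expr
id ** Prim ** Term :: Expr
id ** Atom ** Term :: Expr
id ** id ** Term :: Expr
id ** id ** Factor :: Expr
id ** id ** Prim :: Expr
id ** id ** Atom :: Expr
id ** id ** id :: Expr
id ** id ** id :: Term
id ** id ** id :: Factor
id ** id ** id :: Prim
id ** id ** id :: Atom
id ** id ** id :: var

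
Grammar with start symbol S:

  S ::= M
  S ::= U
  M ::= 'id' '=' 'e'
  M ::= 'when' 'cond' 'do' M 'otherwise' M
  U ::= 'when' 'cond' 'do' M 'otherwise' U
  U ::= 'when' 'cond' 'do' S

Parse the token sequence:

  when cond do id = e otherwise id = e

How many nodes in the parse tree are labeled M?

[S [M when cond do [M id = e] otherwise [M id = e]]]

3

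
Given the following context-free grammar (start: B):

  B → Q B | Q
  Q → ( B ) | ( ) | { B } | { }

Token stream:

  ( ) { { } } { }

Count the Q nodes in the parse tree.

4

[B [Q ( )] [B [Q { [B [Q { }]] }] [B [Q { }]]]]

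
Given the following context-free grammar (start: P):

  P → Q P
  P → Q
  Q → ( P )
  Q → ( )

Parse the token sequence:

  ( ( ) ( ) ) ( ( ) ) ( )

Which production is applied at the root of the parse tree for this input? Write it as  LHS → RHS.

P → Q P

[P [Q ( [P [Q ( )] [P [Q ( )]]] )] [P [Q ( [P [Q ( )]] )] [P [Q ( )]]]]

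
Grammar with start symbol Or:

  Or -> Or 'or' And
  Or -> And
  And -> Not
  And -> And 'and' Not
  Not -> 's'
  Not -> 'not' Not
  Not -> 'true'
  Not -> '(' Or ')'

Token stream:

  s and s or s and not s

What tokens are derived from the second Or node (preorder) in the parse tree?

[Or [Or [And [And [Not s]] and [Not s]]] or [And [And [Not s]] and [Not not [Not s]]]]

s and s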